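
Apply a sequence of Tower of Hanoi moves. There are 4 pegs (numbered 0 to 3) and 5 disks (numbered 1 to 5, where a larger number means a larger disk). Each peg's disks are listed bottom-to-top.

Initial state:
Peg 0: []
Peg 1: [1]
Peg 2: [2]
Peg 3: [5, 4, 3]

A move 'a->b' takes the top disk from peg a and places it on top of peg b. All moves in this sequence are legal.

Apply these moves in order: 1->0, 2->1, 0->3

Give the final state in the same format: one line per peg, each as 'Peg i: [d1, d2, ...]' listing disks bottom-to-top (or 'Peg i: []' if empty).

Answer: Peg 0: []
Peg 1: [2]
Peg 2: []
Peg 3: [5, 4, 3, 1]

Derivation:
After move 1 (1->0):
Peg 0: [1]
Peg 1: []
Peg 2: [2]
Peg 3: [5, 4, 3]

After move 2 (2->1):
Peg 0: [1]
Peg 1: [2]
Peg 2: []
Peg 3: [5, 4, 3]

After move 3 (0->3):
Peg 0: []
Peg 1: [2]
Peg 2: []
Peg 3: [5, 4, 3, 1]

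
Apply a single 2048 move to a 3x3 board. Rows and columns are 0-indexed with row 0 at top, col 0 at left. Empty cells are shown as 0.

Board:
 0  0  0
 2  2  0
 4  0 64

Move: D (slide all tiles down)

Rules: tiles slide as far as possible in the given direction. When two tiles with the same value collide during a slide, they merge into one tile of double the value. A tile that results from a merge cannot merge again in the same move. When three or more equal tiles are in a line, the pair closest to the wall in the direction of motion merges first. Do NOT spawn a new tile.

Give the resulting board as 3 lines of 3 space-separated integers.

Slide down:
col 0: [0, 2, 4] -> [0, 2, 4]
col 1: [0, 2, 0] -> [0, 0, 2]
col 2: [0, 0, 64] -> [0, 0, 64]

Answer:  0  0  0
 2  0  0
 4  2 64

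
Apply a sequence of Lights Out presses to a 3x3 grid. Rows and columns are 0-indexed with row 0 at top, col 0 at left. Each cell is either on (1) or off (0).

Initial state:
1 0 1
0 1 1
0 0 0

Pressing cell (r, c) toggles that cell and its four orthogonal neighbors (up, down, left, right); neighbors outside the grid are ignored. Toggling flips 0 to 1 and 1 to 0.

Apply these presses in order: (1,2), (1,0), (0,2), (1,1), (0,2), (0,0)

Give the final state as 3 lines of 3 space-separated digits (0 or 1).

After press 1 at (1,2):
1 0 0
0 0 0
0 0 1

After press 2 at (1,0):
0 0 0
1 1 0
1 0 1

After press 3 at (0,2):
0 1 1
1 1 1
1 0 1

After press 4 at (1,1):
0 0 1
0 0 0
1 1 1

After press 5 at (0,2):
0 1 0
0 0 1
1 1 1

After press 6 at (0,0):
1 0 0
1 0 1
1 1 1

Answer: 1 0 0
1 0 1
1 1 1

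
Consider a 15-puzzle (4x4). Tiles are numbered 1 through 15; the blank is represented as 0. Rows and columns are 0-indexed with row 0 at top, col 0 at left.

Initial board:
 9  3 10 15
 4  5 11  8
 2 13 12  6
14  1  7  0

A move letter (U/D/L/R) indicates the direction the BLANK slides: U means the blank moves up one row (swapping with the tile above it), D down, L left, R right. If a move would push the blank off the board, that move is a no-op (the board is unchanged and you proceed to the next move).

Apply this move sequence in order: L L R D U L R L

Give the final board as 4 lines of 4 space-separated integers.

After move 1 (L):
 9  3 10 15
 4  5 11  8
 2 13 12  6
14  1  0  7

After move 2 (L):
 9  3 10 15
 4  5 11  8
 2 13 12  6
14  0  1  7

After move 3 (R):
 9  3 10 15
 4  5 11  8
 2 13 12  6
14  1  0  7

After move 4 (D):
 9  3 10 15
 4  5 11  8
 2 13 12  6
14  1  0  7

After move 5 (U):
 9  3 10 15
 4  5 11  8
 2 13  0  6
14  1 12  7

After move 6 (L):
 9  3 10 15
 4  5 11  8
 2  0 13  6
14  1 12  7

After move 7 (R):
 9  3 10 15
 4  5 11  8
 2 13  0  6
14  1 12  7

After move 8 (L):
 9  3 10 15
 4  5 11  8
 2  0 13  6
14  1 12  7

Answer:  9  3 10 15
 4  5 11  8
 2  0 13  6
14  1 12  7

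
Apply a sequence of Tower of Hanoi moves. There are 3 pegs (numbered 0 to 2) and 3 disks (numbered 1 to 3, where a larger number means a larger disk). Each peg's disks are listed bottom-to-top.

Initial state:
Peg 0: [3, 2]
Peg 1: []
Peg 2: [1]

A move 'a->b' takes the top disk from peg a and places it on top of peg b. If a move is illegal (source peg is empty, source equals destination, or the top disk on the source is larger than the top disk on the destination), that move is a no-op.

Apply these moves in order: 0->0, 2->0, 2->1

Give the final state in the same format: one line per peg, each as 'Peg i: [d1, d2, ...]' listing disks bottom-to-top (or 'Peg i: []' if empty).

After move 1 (0->0):
Peg 0: [3, 2]
Peg 1: []
Peg 2: [1]

After move 2 (2->0):
Peg 0: [3, 2, 1]
Peg 1: []
Peg 2: []

After move 3 (2->1):
Peg 0: [3, 2, 1]
Peg 1: []
Peg 2: []

Answer: Peg 0: [3, 2, 1]
Peg 1: []
Peg 2: []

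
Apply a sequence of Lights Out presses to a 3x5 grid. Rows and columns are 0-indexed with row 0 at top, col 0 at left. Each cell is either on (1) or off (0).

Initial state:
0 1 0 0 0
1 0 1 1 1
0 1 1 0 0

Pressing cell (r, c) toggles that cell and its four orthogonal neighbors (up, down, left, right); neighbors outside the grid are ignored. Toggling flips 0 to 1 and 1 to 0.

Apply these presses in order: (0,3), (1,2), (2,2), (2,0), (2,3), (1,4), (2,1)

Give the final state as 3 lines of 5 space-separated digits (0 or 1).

Answer: 0 1 0 1 0
0 0 1 1 0
0 0 1 0 0

Derivation:
After press 1 at (0,3):
0 1 1 1 1
1 0 1 0 1
0 1 1 0 0

After press 2 at (1,2):
0 1 0 1 1
1 1 0 1 1
0 1 0 0 0

After press 3 at (2,2):
0 1 0 1 1
1 1 1 1 1
0 0 1 1 0

After press 4 at (2,0):
0 1 0 1 1
0 1 1 1 1
1 1 1 1 0

After press 5 at (2,3):
0 1 0 1 1
0 1 1 0 1
1 1 0 0 1

After press 6 at (1,4):
0 1 0 1 0
0 1 1 1 0
1 1 0 0 0

After press 7 at (2,1):
0 1 0 1 0
0 0 1 1 0
0 0 1 0 0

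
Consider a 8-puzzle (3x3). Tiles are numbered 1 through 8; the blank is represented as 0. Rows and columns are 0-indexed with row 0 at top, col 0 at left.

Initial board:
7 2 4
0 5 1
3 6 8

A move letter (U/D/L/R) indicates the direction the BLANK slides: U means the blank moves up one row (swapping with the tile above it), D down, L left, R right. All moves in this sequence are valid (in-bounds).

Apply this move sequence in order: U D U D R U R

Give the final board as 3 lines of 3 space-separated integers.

Answer: 7 4 0
5 2 1
3 6 8

Derivation:
After move 1 (U):
0 2 4
7 5 1
3 6 8

After move 2 (D):
7 2 4
0 5 1
3 6 8

After move 3 (U):
0 2 4
7 5 1
3 6 8

After move 4 (D):
7 2 4
0 5 1
3 6 8

After move 5 (R):
7 2 4
5 0 1
3 6 8

After move 6 (U):
7 0 4
5 2 1
3 6 8

After move 7 (R):
7 4 0
5 2 1
3 6 8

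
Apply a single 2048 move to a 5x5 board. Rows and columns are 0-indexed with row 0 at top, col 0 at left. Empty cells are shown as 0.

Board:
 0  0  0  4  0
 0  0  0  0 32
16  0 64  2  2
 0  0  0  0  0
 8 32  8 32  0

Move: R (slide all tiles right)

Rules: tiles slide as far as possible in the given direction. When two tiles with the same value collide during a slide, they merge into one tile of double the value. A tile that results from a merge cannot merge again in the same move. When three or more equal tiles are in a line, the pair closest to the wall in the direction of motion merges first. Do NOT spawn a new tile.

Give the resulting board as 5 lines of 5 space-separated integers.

Answer:  0  0  0  0  4
 0  0  0  0 32
 0  0 16 64  4
 0  0  0  0  0
 0  8 32  8 32

Derivation:
Slide right:
row 0: [0, 0, 0, 4, 0] -> [0, 0, 0, 0, 4]
row 1: [0, 0, 0, 0, 32] -> [0, 0, 0, 0, 32]
row 2: [16, 0, 64, 2, 2] -> [0, 0, 16, 64, 4]
row 3: [0, 0, 0, 0, 0] -> [0, 0, 0, 0, 0]
row 4: [8, 32, 8, 32, 0] -> [0, 8, 32, 8, 32]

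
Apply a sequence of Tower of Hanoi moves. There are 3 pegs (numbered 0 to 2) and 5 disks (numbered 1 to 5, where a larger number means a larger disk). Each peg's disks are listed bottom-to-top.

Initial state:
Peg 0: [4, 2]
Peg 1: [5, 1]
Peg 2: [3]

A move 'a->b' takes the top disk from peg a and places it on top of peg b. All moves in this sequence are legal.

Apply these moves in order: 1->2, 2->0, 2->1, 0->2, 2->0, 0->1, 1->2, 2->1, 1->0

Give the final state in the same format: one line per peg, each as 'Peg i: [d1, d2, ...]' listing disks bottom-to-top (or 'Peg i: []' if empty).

After move 1 (1->2):
Peg 0: [4, 2]
Peg 1: [5]
Peg 2: [3, 1]

After move 2 (2->0):
Peg 0: [4, 2, 1]
Peg 1: [5]
Peg 2: [3]

After move 3 (2->1):
Peg 0: [4, 2, 1]
Peg 1: [5, 3]
Peg 2: []

After move 4 (0->2):
Peg 0: [4, 2]
Peg 1: [5, 3]
Peg 2: [1]

After move 5 (2->0):
Peg 0: [4, 2, 1]
Peg 1: [5, 3]
Peg 2: []

After move 6 (0->1):
Peg 0: [4, 2]
Peg 1: [5, 3, 1]
Peg 2: []

After move 7 (1->2):
Peg 0: [4, 2]
Peg 1: [5, 3]
Peg 2: [1]

After move 8 (2->1):
Peg 0: [4, 2]
Peg 1: [5, 3, 1]
Peg 2: []

After move 9 (1->0):
Peg 0: [4, 2, 1]
Peg 1: [5, 3]
Peg 2: []

Answer: Peg 0: [4, 2, 1]
Peg 1: [5, 3]
Peg 2: []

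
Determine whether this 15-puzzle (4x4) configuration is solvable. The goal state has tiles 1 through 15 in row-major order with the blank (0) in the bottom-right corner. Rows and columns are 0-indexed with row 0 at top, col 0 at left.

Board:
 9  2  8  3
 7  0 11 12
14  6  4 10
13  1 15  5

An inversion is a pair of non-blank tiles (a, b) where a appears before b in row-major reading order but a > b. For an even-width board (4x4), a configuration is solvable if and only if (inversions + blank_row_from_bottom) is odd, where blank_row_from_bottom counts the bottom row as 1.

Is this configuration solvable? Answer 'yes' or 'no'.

Answer: no

Derivation:
Inversions: 45
Blank is in row 1 (0-indexed from top), which is row 3 counting from the bottom (bottom = 1).
45 + 3 = 48, which is even, so the puzzle is not solvable.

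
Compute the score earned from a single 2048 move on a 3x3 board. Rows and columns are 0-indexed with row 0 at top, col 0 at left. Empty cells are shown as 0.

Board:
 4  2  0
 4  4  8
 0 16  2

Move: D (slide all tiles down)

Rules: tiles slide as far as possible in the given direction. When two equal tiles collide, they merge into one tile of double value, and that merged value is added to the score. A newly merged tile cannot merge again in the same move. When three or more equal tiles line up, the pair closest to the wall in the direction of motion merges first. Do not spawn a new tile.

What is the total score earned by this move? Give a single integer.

Answer: 8

Derivation:
Slide down:
col 0: [4, 4, 0] -> [0, 0, 8]  score +8 (running 8)
col 1: [2, 4, 16] -> [2, 4, 16]  score +0 (running 8)
col 2: [0, 8, 2] -> [0, 8, 2]  score +0 (running 8)
Board after move:
 0  2  0
 0  4  8
 8 16  2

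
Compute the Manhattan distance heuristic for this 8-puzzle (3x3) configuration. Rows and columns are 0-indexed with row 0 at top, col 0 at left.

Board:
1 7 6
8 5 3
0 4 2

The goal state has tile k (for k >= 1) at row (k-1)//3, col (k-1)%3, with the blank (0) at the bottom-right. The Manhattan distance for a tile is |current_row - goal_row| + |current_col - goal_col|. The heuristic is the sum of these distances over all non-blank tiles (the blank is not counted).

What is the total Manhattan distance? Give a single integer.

Answer: 12

Derivation:
Tile 1: (0,0)->(0,0) = 0
Tile 7: (0,1)->(2,0) = 3
Tile 6: (0,2)->(1,2) = 1
Tile 8: (1,0)->(2,1) = 2
Tile 5: (1,1)->(1,1) = 0
Tile 3: (1,2)->(0,2) = 1
Tile 4: (2,1)->(1,0) = 2
Tile 2: (2,2)->(0,1) = 3
Sum: 0 + 3 + 1 + 2 + 0 + 1 + 2 + 3 = 12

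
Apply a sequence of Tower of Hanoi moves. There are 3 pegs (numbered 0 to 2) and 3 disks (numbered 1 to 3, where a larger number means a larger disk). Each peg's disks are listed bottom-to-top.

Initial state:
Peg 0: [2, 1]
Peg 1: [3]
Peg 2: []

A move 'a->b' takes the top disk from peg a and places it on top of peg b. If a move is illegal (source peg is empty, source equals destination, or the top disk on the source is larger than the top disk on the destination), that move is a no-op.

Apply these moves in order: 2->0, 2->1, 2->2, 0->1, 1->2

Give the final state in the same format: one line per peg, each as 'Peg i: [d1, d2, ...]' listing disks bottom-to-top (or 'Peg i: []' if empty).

Answer: Peg 0: [2]
Peg 1: [3]
Peg 2: [1]

Derivation:
After move 1 (2->0):
Peg 0: [2, 1]
Peg 1: [3]
Peg 2: []

After move 2 (2->1):
Peg 0: [2, 1]
Peg 1: [3]
Peg 2: []

After move 3 (2->2):
Peg 0: [2, 1]
Peg 1: [3]
Peg 2: []

After move 4 (0->1):
Peg 0: [2]
Peg 1: [3, 1]
Peg 2: []

After move 5 (1->2):
Peg 0: [2]
Peg 1: [3]
Peg 2: [1]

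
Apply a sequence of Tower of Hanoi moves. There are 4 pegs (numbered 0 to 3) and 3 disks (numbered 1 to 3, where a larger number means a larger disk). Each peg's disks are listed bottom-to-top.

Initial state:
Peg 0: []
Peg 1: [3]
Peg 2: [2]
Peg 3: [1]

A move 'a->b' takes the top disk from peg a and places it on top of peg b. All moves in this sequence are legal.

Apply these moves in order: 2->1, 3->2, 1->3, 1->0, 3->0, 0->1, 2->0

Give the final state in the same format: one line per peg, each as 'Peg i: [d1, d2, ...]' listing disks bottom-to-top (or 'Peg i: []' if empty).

After move 1 (2->1):
Peg 0: []
Peg 1: [3, 2]
Peg 2: []
Peg 3: [1]

After move 2 (3->2):
Peg 0: []
Peg 1: [3, 2]
Peg 2: [1]
Peg 3: []

After move 3 (1->3):
Peg 0: []
Peg 1: [3]
Peg 2: [1]
Peg 3: [2]

After move 4 (1->0):
Peg 0: [3]
Peg 1: []
Peg 2: [1]
Peg 3: [2]

After move 5 (3->0):
Peg 0: [3, 2]
Peg 1: []
Peg 2: [1]
Peg 3: []

After move 6 (0->1):
Peg 0: [3]
Peg 1: [2]
Peg 2: [1]
Peg 3: []

After move 7 (2->0):
Peg 0: [3, 1]
Peg 1: [2]
Peg 2: []
Peg 3: []

Answer: Peg 0: [3, 1]
Peg 1: [2]
Peg 2: []
Peg 3: []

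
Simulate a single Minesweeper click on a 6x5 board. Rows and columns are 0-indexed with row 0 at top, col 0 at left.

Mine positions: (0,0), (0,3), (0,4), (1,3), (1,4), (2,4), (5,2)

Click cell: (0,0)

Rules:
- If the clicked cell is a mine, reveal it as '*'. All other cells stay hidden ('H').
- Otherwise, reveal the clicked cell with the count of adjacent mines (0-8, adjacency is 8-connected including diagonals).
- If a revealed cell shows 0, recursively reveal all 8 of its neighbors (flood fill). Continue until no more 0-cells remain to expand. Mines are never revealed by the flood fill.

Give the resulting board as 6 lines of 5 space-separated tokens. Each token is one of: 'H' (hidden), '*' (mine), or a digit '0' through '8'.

* H H H H
H H H H H
H H H H H
H H H H H
H H H H H
H H H H H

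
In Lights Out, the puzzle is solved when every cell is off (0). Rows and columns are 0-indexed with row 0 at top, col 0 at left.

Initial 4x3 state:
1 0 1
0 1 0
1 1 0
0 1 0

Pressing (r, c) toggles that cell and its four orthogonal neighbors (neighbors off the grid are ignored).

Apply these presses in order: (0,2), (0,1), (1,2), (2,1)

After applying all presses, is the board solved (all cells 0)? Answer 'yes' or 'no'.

After press 1 at (0,2):
1 1 0
0 1 1
1 1 0
0 1 0

After press 2 at (0,1):
0 0 1
0 0 1
1 1 0
0 1 0

After press 3 at (1,2):
0 0 0
0 1 0
1 1 1
0 1 0

After press 4 at (2,1):
0 0 0
0 0 0
0 0 0
0 0 0

Lights still on: 0

Answer: yes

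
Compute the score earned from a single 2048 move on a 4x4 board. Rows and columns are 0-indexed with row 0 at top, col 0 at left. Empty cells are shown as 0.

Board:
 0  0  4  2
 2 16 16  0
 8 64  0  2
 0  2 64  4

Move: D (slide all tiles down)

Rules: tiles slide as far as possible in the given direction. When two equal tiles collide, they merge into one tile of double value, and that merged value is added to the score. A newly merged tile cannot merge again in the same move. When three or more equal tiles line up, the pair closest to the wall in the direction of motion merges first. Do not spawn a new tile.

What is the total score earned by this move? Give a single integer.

Slide down:
col 0: [0, 2, 8, 0] -> [0, 0, 2, 8]  score +0 (running 0)
col 1: [0, 16, 64, 2] -> [0, 16, 64, 2]  score +0 (running 0)
col 2: [4, 16, 0, 64] -> [0, 4, 16, 64]  score +0 (running 0)
col 3: [2, 0, 2, 4] -> [0, 0, 4, 4]  score +4 (running 4)
Board after move:
 0  0  0  0
 0 16  4  0
 2 64 16  4
 8  2 64  4

Answer: 4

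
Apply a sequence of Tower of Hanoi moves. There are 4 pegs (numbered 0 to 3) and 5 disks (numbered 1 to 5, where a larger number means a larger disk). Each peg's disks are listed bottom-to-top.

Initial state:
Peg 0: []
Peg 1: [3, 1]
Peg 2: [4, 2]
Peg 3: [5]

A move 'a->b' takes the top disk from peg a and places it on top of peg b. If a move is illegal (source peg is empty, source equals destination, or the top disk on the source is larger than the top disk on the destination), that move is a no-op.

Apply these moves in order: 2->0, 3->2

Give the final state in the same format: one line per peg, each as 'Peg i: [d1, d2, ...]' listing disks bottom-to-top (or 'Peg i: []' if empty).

Answer: Peg 0: [2]
Peg 1: [3, 1]
Peg 2: [4]
Peg 3: [5]

Derivation:
After move 1 (2->0):
Peg 0: [2]
Peg 1: [3, 1]
Peg 2: [4]
Peg 3: [5]

After move 2 (3->2):
Peg 0: [2]
Peg 1: [3, 1]
Peg 2: [4]
Peg 3: [5]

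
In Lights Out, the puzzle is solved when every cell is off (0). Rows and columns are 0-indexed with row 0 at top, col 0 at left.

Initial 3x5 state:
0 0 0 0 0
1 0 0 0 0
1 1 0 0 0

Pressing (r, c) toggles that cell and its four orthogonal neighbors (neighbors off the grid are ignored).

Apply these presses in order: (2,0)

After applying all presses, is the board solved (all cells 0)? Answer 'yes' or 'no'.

Answer: yes

Derivation:
After press 1 at (2,0):
0 0 0 0 0
0 0 0 0 0
0 0 0 0 0

Lights still on: 0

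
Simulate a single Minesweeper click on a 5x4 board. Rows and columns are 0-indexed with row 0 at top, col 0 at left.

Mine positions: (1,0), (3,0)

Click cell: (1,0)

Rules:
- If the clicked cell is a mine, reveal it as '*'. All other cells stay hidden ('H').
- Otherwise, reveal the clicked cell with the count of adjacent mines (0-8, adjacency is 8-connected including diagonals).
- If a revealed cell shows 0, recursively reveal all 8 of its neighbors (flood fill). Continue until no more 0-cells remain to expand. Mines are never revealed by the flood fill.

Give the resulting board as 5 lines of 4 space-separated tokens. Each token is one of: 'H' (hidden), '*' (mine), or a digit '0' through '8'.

H H H H
* H H H
H H H H
H H H H
H H H H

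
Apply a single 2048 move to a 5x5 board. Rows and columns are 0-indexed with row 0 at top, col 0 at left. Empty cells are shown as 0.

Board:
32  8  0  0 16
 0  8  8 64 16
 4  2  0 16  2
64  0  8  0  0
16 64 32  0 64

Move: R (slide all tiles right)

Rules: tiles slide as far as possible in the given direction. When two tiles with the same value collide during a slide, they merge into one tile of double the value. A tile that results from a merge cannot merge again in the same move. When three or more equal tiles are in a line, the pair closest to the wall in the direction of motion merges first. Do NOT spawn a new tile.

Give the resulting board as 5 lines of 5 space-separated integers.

Answer:  0  0 32  8 16
 0  0 16 64 16
 0  4  2 16  2
 0  0  0 64  8
 0 16 64 32 64

Derivation:
Slide right:
row 0: [32, 8, 0, 0, 16] -> [0, 0, 32, 8, 16]
row 1: [0, 8, 8, 64, 16] -> [0, 0, 16, 64, 16]
row 2: [4, 2, 0, 16, 2] -> [0, 4, 2, 16, 2]
row 3: [64, 0, 8, 0, 0] -> [0, 0, 0, 64, 8]
row 4: [16, 64, 32, 0, 64] -> [0, 16, 64, 32, 64]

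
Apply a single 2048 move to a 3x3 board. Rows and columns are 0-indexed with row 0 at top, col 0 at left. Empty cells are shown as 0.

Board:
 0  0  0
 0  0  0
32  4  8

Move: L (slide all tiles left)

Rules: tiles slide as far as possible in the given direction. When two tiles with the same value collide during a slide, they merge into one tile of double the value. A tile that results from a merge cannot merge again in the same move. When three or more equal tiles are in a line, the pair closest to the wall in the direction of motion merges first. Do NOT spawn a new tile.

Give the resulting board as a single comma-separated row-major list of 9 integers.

Slide left:
row 0: [0, 0, 0] -> [0, 0, 0]
row 1: [0, 0, 0] -> [0, 0, 0]
row 2: [32, 4, 8] -> [32, 4, 8]

Answer: 0, 0, 0, 0, 0, 0, 32, 4, 8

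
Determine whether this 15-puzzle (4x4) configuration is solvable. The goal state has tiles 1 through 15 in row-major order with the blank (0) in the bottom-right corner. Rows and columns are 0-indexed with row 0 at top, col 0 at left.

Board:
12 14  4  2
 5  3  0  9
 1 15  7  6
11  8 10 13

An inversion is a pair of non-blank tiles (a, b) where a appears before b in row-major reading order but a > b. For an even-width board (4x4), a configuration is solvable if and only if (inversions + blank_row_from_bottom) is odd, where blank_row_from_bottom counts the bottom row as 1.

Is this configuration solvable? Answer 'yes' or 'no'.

Inversions: 43
Blank is in row 1 (0-indexed from top), which is row 3 counting from the bottom (bottom = 1).
43 + 3 = 46, which is even, so the puzzle is not solvable.

Answer: no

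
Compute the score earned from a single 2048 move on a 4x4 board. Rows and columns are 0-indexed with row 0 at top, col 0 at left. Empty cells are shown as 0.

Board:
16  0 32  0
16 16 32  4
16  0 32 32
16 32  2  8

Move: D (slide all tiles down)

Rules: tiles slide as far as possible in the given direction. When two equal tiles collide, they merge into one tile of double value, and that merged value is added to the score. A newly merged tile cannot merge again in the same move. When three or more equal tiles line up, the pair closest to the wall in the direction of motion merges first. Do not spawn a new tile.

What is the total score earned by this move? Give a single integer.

Slide down:
col 0: [16, 16, 16, 16] -> [0, 0, 32, 32]  score +64 (running 64)
col 1: [0, 16, 0, 32] -> [0, 0, 16, 32]  score +0 (running 64)
col 2: [32, 32, 32, 2] -> [0, 32, 64, 2]  score +64 (running 128)
col 3: [0, 4, 32, 8] -> [0, 4, 32, 8]  score +0 (running 128)
Board after move:
 0  0  0  0
 0  0 32  4
32 16 64 32
32 32  2  8

Answer: 128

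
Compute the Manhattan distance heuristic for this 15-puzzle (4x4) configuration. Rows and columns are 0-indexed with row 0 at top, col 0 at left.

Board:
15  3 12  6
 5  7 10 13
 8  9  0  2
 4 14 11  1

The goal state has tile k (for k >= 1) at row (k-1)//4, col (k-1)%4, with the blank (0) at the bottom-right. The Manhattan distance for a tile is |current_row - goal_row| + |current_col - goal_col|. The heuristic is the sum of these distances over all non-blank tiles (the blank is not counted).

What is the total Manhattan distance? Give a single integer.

Tile 15: at (0,0), goal (3,2), distance |0-3|+|0-2| = 5
Tile 3: at (0,1), goal (0,2), distance |0-0|+|1-2| = 1
Tile 12: at (0,2), goal (2,3), distance |0-2|+|2-3| = 3
Tile 6: at (0,3), goal (1,1), distance |0-1|+|3-1| = 3
Tile 5: at (1,0), goal (1,0), distance |1-1|+|0-0| = 0
Tile 7: at (1,1), goal (1,2), distance |1-1|+|1-2| = 1
Tile 10: at (1,2), goal (2,1), distance |1-2|+|2-1| = 2
Tile 13: at (1,3), goal (3,0), distance |1-3|+|3-0| = 5
Tile 8: at (2,0), goal (1,3), distance |2-1|+|0-3| = 4
Tile 9: at (2,1), goal (2,0), distance |2-2|+|1-0| = 1
Tile 2: at (2,3), goal (0,1), distance |2-0|+|3-1| = 4
Tile 4: at (3,0), goal (0,3), distance |3-0|+|0-3| = 6
Tile 14: at (3,1), goal (3,1), distance |3-3|+|1-1| = 0
Tile 11: at (3,2), goal (2,2), distance |3-2|+|2-2| = 1
Tile 1: at (3,3), goal (0,0), distance |3-0|+|3-0| = 6
Sum: 5 + 1 + 3 + 3 + 0 + 1 + 2 + 5 + 4 + 1 + 4 + 6 + 0 + 1 + 6 = 42

Answer: 42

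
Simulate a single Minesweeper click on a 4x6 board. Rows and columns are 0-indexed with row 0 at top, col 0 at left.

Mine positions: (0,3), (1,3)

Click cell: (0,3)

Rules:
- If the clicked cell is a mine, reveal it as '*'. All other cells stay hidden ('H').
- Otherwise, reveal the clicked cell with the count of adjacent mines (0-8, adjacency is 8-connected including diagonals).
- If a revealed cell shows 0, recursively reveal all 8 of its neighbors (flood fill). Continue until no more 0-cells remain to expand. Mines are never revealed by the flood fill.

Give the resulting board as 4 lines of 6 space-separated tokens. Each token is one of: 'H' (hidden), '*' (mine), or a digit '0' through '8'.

H H H * H H
H H H H H H
H H H H H H
H H H H H H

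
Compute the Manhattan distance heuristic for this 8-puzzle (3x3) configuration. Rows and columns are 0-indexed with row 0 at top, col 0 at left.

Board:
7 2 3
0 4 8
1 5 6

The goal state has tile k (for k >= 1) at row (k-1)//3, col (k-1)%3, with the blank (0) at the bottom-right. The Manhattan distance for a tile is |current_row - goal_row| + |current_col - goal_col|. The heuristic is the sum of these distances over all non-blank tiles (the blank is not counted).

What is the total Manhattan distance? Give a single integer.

Tile 7: at (0,0), goal (2,0), distance |0-2|+|0-0| = 2
Tile 2: at (0,1), goal (0,1), distance |0-0|+|1-1| = 0
Tile 3: at (0,2), goal (0,2), distance |0-0|+|2-2| = 0
Tile 4: at (1,1), goal (1,0), distance |1-1|+|1-0| = 1
Tile 8: at (1,2), goal (2,1), distance |1-2|+|2-1| = 2
Tile 1: at (2,0), goal (0,0), distance |2-0|+|0-0| = 2
Tile 5: at (2,1), goal (1,1), distance |2-1|+|1-1| = 1
Tile 6: at (2,2), goal (1,2), distance |2-1|+|2-2| = 1
Sum: 2 + 0 + 0 + 1 + 2 + 2 + 1 + 1 = 9

Answer: 9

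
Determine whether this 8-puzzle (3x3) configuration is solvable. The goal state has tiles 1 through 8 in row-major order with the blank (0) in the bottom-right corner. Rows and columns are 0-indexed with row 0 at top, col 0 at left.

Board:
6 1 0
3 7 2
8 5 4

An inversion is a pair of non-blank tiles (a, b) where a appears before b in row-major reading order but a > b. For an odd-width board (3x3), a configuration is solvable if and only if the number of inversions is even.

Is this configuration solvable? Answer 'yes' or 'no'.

Answer: yes

Derivation:
Inversions (pairs i<j in row-major order where tile[i] > tile[j] > 0): 12
12 is even, so the puzzle is solvable.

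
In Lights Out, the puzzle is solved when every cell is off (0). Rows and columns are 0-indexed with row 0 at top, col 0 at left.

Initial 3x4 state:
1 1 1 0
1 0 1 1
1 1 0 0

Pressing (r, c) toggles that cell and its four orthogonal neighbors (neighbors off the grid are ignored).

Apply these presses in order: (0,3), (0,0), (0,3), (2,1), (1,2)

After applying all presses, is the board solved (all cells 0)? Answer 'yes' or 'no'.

Answer: yes

Derivation:
After press 1 at (0,3):
1 1 0 1
1 0 1 0
1 1 0 0

After press 2 at (0,0):
0 0 0 1
0 0 1 0
1 1 0 0

After press 3 at (0,3):
0 0 1 0
0 0 1 1
1 1 0 0

After press 4 at (2,1):
0 0 1 0
0 1 1 1
0 0 1 0

After press 5 at (1,2):
0 0 0 0
0 0 0 0
0 0 0 0

Lights still on: 0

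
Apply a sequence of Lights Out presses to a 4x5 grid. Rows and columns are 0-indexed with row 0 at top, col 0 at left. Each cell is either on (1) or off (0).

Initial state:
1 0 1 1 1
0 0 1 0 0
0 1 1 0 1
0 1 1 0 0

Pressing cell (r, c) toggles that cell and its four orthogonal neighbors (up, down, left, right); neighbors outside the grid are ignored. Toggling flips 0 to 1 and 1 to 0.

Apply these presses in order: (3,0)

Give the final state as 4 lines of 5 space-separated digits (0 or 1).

Answer: 1 0 1 1 1
0 0 1 0 0
1 1 1 0 1
1 0 1 0 0

Derivation:
After press 1 at (3,0):
1 0 1 1 1
0 0 1 0 0
1 1 1 0 1
1 0 1 0 0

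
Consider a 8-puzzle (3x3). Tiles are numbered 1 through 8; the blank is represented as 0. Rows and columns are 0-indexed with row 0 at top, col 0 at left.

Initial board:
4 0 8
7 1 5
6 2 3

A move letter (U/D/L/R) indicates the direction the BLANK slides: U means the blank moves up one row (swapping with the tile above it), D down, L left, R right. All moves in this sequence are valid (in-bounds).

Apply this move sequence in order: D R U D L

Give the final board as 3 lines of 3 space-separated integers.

Answer: 4 1 8
7 0 5
6 2 3

Derivation:
After move 1 (D):
4 1 8
7 0 5
6 2 3

After move 2 (R):
4 1 8
7 5 0
6 2 3

After move 3 (U):
4 1 0
7 5 8
6 2 3

After move 4 (D):
4 1 8
7 5 0
6 2 3

After move 5 (L):
4 1 8
7 0 5
6 2 3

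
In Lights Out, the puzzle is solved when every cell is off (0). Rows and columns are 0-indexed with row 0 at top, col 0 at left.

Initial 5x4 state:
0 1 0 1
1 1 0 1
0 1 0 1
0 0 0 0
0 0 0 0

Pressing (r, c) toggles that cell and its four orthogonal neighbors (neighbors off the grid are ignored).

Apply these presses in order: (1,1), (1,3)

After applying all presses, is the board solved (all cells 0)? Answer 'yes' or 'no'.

Answer: yes

Derivation:
After press 1 at (1,1):
0 0 0 1
0 0 1 1
0 0 0 1
0 0 0 0
0 0 0 0

After press 2 at (1,3):
0 0 0 0
0 0 0 0
0 0 0 0
0 0 0 0
0 0 0 0

Lights still on: 0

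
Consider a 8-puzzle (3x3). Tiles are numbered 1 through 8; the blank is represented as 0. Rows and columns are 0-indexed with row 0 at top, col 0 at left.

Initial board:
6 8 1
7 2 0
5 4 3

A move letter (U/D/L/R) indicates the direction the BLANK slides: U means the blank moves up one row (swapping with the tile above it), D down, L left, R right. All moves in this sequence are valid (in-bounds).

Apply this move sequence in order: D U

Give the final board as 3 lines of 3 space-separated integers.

Answer: 6 8 1
7 2 0
5 4 3

Derivation:
After move 1 (D):
6 8 1
7 2 3
5 4 0

After move 2 (U):
6 8 1
7 2 0
5 4 3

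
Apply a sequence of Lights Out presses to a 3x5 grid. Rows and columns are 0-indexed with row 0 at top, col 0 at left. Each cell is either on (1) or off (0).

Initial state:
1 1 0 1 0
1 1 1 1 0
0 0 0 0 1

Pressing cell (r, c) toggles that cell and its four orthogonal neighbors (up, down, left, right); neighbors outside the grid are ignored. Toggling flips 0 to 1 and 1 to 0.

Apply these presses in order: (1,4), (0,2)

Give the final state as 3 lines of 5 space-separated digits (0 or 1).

Answer: 1 0 1 0 1
1 1 0 0 1
0 0 0 0 0

Derivation:
After press 1 at (1,4):
1 1 0 1 1
1 1 1 0 1
0 0 0 0 0

After press 2 at (0,2):
1 0 1 0 1
1 1 0 0 1
0 0 0 0 0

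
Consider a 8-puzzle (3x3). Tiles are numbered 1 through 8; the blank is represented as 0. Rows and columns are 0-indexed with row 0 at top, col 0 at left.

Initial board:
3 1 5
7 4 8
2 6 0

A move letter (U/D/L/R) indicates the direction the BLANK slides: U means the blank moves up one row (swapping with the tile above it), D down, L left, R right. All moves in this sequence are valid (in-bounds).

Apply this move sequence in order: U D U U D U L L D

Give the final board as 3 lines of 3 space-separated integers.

Answer: 7 3 1
0 4 5
2 6 8

Derivation:
After move 1 (U):
3 1 5
7 4 0
2 6 8

After move 2 (D):
3 1 5
7 4 8
2 6 0

After move 3 (U):
3 1 5
7 4 0
2 6 8

After move 4 (U):
3 1 0
7 4 5
2 6 8

After move 5 (D):
3 1 5
7 4 0
2 6 8

After move 6 (U):
3 1 0
7 4 5
2 6 8

After move 7 (L):
3 0 1
7 4 5
2 6 8

After move 8 (L):
0 3 1
7 4 5
2 6 8

After move 9 (D):
7 3 1
0 4 5
2 6 8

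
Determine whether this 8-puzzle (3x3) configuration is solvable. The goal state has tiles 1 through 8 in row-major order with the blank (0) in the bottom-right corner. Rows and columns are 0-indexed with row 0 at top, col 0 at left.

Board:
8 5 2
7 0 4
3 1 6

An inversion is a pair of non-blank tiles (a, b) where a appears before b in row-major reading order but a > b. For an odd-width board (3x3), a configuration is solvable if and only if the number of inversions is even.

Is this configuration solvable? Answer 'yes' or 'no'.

Inversions (pairs i<j in row-major order where tile[i] > tile[j] > 0): 19
19 is odd, so the puzzle is not solvable.

Answer: no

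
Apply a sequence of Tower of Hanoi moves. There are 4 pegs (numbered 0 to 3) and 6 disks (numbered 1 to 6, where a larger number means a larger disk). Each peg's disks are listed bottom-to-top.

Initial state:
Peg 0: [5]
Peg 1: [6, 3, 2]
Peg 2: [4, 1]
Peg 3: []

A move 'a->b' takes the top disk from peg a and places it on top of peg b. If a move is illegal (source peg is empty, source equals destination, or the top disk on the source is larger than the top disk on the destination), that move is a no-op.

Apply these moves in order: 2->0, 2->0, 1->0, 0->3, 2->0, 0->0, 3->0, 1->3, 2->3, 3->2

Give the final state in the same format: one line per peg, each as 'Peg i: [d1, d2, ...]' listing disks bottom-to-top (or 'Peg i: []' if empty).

After move 1 (2->0):
Peg 0: [5, 1]
Peg 1: [6, 3, 2]
Peg 2: [4]
Peg 3: []

After move 2 (2->0):
Peg 0: [5, 1]
Peg 1: [6, 3, 2]
Peg 2: [4]
Peg 3: []

After move 3 (1->0):
Peg 0: [5, 1]
Peg 1: [6, 3, 2]
Peg 2: [4]
Peg 3: []

After move 4 (0->3):
Peg 0: [5]
Peg 1: [6, 3, 2]
Peg 2: [4]
Peg 3: [1]

After move 5 (2->0):
Peg 0: [5, 4]
Peg 1: [6, 3, 2]
Peg 2: []
Peg 3: [1]

After move 6 (0->0):
Peg 0: [5, 4]
Peg 1: [6, 3, 2]
Peg 2: []
Peg 3: [1]

After move 7 (3->0):
Peg 0: [5, 4, 1]
Peg 1: [6, 3, 2]
Peg 2: []
Peg 3: []

After move 8 (1->3):
Peg 0: [5, 4, 1]
Peg 1: [6, 3]
Peg 2: []
Peg 3: [2]

After move 9 (2->3):
Peg 0: [5, 4, 1]
Peg 1: [6, 3]
Peg 2: []
Peg 3: [2]

After move 10 (3->2):
Peg 0: [5, 4, 1]
Peg 1: [6, 3]
Peg 2: [2]
Peg 3: []

Answer: Peg 0: [5, 4, 1]
Peg 1: [6, 3]
Peg 2: [2]
Peg 3: []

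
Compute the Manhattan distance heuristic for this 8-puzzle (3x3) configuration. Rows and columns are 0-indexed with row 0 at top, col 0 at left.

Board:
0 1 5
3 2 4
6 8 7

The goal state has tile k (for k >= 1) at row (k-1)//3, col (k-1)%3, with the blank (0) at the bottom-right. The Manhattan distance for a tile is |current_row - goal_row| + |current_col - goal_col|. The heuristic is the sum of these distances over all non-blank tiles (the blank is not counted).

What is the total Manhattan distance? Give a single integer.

Tile 1: at (0,1), goal (0,0), distance |0-0|+|1-0| = 1
Tile 5: at (0,2), goal (1,1), distance |0-1|+|2-1| = 2
Tile 3: at (1,0), goal (0,2), distance |1-0|+|0-2| = 3
Tile 2: at (1,1), goal (0,1), distance |1-0|+|1-1| = 1
Tile 4: at (1,2), goal (1,0), distance |1-1|+|2-0| = 2
Tile 6: at (2,0), goal (1,2), distance |2-1|+|0-2| = 3
Tile 8: at (2,1), goal (2,1), distance |2-2|+|1-1| = 0
Tile 7: at (2,2), goal (2,0), distance |2-2|+|2-0| = 2
Sum: 1 + 2 + 3 + 1 + 2 + 3 + 0 + 2 = 14

Answer: 14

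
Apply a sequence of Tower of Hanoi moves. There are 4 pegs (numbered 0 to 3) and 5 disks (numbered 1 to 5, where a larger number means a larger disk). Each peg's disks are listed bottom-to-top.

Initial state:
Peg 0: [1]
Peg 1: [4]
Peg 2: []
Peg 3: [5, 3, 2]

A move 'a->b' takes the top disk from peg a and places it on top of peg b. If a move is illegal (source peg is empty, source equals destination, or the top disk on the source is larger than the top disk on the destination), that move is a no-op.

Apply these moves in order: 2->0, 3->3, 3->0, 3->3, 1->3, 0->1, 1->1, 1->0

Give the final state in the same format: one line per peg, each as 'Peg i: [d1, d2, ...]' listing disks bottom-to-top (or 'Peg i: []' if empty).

After move 1 (2->0):
Peg 0: [1]
Peg 1: [4]
Peg 2: []
Peg 3: [5, 3, 2]

After move 2 (3->3):
Peg 0: [1]
Peg 1: [4]
Peg 2: []
Peg 3: [5, 3, 2]

After move 3 (3->0):
Peg 0: [1]
Peg 1: [4]
Peg 2: []
Peg 3: [5, 3, 2]

After move 4 (3->3):
Peg 0: [1]
Peg 1: [4]
Peg 2: []
Peg 3: [5, 3, 2]

After move 5 (1->3):
Peg 0: [1]
Peg 1: [4]
Peg 2: []
Peg 3: [5, 3, 2]

After move 6 (0->1):
Peg 0: []
Peg 1: [4, 1]
Peg 2: []
Peg 3: [5, 3, 2]

After move 7 (1->1):
Peg 0: []
Peg 1: [4, 1]
Peg 2: []
Peg 3: [5, 3, 2]

After move 8 (1->0):
Peg 0: [1]
Peg 1: [4]
Peg 2: []
Peg 3: [5, 3, 2]

Answer: Peg 0: [1]
Peg 1: [4]
Peg 2: []
Peg 3: [5, 3, 2]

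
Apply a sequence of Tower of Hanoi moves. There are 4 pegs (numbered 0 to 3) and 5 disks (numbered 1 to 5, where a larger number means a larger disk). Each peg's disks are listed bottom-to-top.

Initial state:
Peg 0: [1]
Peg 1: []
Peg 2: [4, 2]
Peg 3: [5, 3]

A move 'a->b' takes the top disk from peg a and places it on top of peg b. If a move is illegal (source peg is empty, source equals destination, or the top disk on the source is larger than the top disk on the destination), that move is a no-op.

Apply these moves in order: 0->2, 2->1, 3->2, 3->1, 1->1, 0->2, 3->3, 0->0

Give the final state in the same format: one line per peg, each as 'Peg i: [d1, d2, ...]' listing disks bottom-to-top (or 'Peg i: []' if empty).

After move 1 (0->2):
Peg 0: []
Peg 1: []
Peg 2: [4, 2, 1]
Peg 3: [5, 3]

After move 2 (2->1):
Peg 0: []
Peg 1: [1]
Peg 2: [4, 2]
Peg 3: [5, 3]

After move 3 (3->2):
Peg 0: []
Peg 1: [1]
Peg 2: [4, 2]
Peg 3: [5, 3]

After move 4 (3->1):
Peg 0: []
Peg 1: [1]
Peg 2: [4, 2]
Peg 3: [5, 3]

After move 5 (1->1):
Peg 0: []
Peg 1: [1]
Peg 2: [4, 2]
Peg 3: [5, 3]

After move 6 (0->2):
Peg 0: []
Peg 1: [1]
Peg 2: [4, 2]
Peg 3: [5, 3]

After move 7 (3->3):
Peg 0: []
Peg 1: [1]
Peg 2: [4, 2]
Peg 3: [5, 3]

After move 8 (0->0):
Peg 0: []
Peg 1: [1]
Peg 2: [4, 2]
Peg 3: [5, 3]

Answer: Peg 0: []
Peg 1: [1]
Peg 2: [4, 2]
Peg 3: [5, 3]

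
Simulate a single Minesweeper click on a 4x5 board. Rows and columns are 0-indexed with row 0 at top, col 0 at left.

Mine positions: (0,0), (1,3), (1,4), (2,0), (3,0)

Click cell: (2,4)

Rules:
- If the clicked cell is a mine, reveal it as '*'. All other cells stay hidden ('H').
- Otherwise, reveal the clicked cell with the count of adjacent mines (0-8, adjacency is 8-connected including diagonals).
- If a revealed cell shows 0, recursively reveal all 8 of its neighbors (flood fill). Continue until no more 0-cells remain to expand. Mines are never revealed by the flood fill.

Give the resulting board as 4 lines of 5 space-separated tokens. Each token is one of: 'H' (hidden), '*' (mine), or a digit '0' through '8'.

H H H H H
H H H H H
H H H H 2
H H H H H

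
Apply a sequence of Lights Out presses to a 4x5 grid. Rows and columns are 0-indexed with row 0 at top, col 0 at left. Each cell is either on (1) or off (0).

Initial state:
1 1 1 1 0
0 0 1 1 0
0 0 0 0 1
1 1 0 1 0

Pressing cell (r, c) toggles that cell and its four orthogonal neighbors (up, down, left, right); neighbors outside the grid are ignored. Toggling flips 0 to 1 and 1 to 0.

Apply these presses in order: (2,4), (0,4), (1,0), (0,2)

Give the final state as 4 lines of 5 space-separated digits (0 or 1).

Answer: 0 0 0 1 1
1 1 0 1 0
1 0 0 1 0
1 1 0 1 1

Derivation:
After press 1 at (2,4):
1 1 1 1 0
0 0 1 1 1
0 0 0 1 0
1 1 0 1 1

After press 2 at (0,4):
1 1 1 0 1
0 0 1 1 0
0 0 0 1 0
1 1 0 1 1

After press 3 at (1,0):
0 1 1 0 1
1 1 1 1 0
1 0 0 1 0
1 1 0 1 1

After press 4 at (0,2):
0 0 0 1 1
1 1 0 1 0
1 0 0 1 0
1 1 0 1 1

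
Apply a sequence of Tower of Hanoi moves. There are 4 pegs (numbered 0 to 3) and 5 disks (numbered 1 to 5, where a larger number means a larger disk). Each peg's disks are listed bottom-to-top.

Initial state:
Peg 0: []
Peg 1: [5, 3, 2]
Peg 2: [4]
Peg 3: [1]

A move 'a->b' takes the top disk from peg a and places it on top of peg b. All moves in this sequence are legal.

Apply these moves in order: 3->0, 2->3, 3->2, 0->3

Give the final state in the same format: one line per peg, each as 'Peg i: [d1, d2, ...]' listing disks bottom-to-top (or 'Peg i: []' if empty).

Answer: Peg 0: []
Peg 1: [5, 3, 2]
Peg 2: [4]
Peg 3: [1]

Derivation:
After move 1 (3->0):
Peg 0: [1]
Peg 1: [5, 3, 2]
Peg 2: [4]
Peg 3: []

After move 2 (2->3):
Peg 0: [1]
Peg 1: [5, 3, 2]
Peg 2: []
Peg 3: [4]

After move 3 (3->2):
Peg 0: [1]
Peg 1: [5, 3, 2]
Peg 2: [4]
Peg 3: []

After move 4 (0->3):
Peg 0: []
Peg 1: [5, 3, 2]
Peg 2: [4]
Peg 3: [1]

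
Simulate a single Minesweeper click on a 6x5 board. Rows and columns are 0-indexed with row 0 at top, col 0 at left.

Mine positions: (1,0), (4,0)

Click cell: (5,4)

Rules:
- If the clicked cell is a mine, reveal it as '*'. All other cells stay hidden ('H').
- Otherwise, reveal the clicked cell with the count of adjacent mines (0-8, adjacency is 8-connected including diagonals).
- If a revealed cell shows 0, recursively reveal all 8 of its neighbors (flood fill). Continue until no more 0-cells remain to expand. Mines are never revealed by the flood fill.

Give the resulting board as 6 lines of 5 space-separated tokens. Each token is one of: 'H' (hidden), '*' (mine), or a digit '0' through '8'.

H 1 0 0 0
H 1 0 0 0
H 1 0 0 0
H 1 0 0 0
H 1 0 0 0
H 1 0 0 0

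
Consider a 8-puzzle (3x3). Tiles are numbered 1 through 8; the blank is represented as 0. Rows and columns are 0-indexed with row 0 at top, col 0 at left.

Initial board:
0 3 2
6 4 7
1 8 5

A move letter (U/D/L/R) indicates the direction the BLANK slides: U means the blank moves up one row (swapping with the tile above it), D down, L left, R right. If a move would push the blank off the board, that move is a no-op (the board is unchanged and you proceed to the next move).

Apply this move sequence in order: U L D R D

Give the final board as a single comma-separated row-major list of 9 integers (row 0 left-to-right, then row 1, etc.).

After move 1 (U):
0 3 2
6 4 7
1 8 5

After move 2 (L):
0 3 2
6 4 7
1 8 5

After move 3 (D):
6 3 2
0 4 7
1 8 5

After move 4 (R):
6 3 2
4 0 7
1 8 5

After move 5 (D):
6 3 2
4 8 7
1 0 5

Answer: 6, 3, 2, 4, 8, 7, 1, 0, 5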